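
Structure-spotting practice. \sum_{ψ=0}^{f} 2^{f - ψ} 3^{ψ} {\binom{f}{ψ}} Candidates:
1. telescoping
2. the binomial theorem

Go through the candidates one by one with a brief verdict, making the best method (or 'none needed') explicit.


Method: the binomial theorem — the summand is term ψ of a binomial expansion in 3 and 2; the whole sum is a single power.
- telescoping: the terms as presented offer no neighboring cancellation — a telescoping rewrite may exist, but the displayed structure does not hand one over.
- the binomial theorem: applies; the problem has the shape this method handles.


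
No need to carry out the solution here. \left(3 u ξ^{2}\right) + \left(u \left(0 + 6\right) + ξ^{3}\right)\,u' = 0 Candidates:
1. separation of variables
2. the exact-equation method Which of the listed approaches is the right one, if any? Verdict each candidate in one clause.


Diagnosis: the exact-equation method — because the two cross partials coincide, the form is conservative as written — recover its potential in (ξ, u).
- separation of variables — no algebra isolates the independent variable on one side and the unknown on the other.
- the exact-equation method: applicable, and directly so.


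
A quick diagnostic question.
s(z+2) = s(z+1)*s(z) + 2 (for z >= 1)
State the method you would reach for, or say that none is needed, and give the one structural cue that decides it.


Technique: no special technique — the recurrence is nonlinear in the sequence terms; no linear-recurrence method fits it as written — one iterates or studies it directly.


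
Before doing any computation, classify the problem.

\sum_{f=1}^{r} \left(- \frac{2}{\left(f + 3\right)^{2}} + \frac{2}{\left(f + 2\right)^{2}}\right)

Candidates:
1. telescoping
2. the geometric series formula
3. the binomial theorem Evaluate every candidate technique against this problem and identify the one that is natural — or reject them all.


Diagnosis: telescoping — a difference of consecutive values of one function (\frac{2}{\left(f + 2\right)^{2}} at one index and the next) — telescoping by construction.
- telescoping: yes, a natural case for it.
- the geometric series formula: no single multiplier carries one term to the next throughout the sum.
- the binomial theorem — the summand does not match any term pattern of an expanded binomial power.


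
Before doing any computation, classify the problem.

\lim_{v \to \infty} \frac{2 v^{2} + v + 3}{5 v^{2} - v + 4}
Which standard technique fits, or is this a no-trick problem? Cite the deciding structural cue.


Verdict: dominant-term comparison — divide by the highest power of v present: lower-order terms vanish and the dominant ratio remains. Viewed as a single quotient this is an ∞/∞ form — an at-infinity application of l'Hôpital's rule would also resolve it; comparing leading growth reads the answer without differentiating.


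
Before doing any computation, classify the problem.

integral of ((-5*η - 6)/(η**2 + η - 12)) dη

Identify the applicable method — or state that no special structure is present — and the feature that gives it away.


Best approach: partial fractions — the denominator η**2 + η - 12 factors, so the quotient decomposes into elementary partial fractions term by term.


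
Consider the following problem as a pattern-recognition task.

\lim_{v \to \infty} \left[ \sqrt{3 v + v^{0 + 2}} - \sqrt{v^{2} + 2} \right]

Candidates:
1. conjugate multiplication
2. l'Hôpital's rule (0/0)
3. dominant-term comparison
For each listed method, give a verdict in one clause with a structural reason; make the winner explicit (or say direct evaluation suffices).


Verdict: conjugate multiplication — two divergent pieces with a minus sign between them and a radical in the mix: rationalize \sqrt{3 v + v^{0 + 2}} - \sqrt{v^{2} + 2} before any limit law applies.
- conjugate multiplication: applies; the problem has the shape this method handles.
- l'Hôpital's rule (0/0) — the expression is a difference driving to ∞ − ∞, not a 0/0 quotient — there is no ratio for the rule to differentiate.
- dominant-term comparison — no dominant-degree comparison decides it.


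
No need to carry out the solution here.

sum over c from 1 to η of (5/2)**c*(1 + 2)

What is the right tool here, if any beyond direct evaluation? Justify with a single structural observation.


Method: the geometric series formula — check a ratio of consecutive terms: it is 5/2, independent of the index, so the geometric formula closes the sum.


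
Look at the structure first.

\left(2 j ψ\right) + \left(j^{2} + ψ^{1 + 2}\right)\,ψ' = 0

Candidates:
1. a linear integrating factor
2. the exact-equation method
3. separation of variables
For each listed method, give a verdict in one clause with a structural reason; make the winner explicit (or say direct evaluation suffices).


Verdict: the exact-equation method — because the two cross partials coincide, the form is conservative as written — recover its potential in (j, ψ).
- a linear integrating factor: a nonlinear term in the unknown puts this outside the integrating-factor template.
- the exact-equation method: applicable, and directly so.
- separation of variables — the two dependences are entangled, not a clean product of one-variable pieces.


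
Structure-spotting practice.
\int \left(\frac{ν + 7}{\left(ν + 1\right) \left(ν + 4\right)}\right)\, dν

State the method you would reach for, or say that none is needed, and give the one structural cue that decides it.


Method: partial fractions — a proper rational integrand whose denominator splits into simpler factors — decompose into partial fractions first.


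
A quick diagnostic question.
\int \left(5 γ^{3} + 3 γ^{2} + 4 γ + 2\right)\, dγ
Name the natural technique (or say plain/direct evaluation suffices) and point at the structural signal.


Verdict: no special technique — every term is a constant multiple of a power of γ; term-wise power-rule integration needs no preliminary transformation.


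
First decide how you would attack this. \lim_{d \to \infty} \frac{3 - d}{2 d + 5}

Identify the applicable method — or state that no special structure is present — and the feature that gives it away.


Diagnosis: dominant-term comparison — divide through by the highest power of d; every lower-order term dies and the dominant terms decide the limit. Differentiating the expression as a single quotient would eventually settle it as well; matching dominant growth settles it immediately.


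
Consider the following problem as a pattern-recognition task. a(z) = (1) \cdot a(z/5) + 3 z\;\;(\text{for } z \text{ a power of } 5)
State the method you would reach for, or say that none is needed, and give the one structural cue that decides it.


Technique: the master substitution — the argument contracts 5-fold per step: reindex z exponentially and solve the linear recurrence in the new index.


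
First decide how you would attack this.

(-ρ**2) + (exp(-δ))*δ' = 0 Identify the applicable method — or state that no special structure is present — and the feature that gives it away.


Technique: separation of variables — separating collects all δ-dependence with the derivative and leaves all ρ-dependence opposite: variables separate. An exactness check succeeds on this form as well — separation and the potential function arrive at the same answer, separation more directly.


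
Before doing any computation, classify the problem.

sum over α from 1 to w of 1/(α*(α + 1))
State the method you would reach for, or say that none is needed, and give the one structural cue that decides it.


Verdict: telescoping — 1/(α*(α + 1)) hides a difference of shifted reciprocals — decompose it and the middle of the sum vanishes.


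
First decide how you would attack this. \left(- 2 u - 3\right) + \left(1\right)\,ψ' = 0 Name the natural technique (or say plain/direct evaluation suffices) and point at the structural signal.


Verdict: no special technique — the slope is a function of u alone, so integrate both sides directly.


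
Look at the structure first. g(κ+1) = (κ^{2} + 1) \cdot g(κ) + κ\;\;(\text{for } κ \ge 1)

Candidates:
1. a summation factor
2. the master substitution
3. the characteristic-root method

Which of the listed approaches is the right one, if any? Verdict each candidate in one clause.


Best approach: a summation factor — normalize by the running product of κ^{2} + 1: the left side becomes a difference, and differences sum.
- a summation factor — yes — fits the structure here.
- the master substitution: the recursion steps by a constant offset, so exponential reindexing is pointless.
- the characteristic-root method: the coefficients change with the index, which the root method cannot absorb.


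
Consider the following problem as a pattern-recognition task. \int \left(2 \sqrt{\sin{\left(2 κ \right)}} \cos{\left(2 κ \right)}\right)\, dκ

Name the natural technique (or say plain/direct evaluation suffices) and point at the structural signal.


Technique: u-substitution — everything non-trivial happens through the inner expression \sin{\left(2 κ \right)}, and its derivative accounts for the remaining factor up to a constant, so set u = \sin{\left(2 κ \right)}.


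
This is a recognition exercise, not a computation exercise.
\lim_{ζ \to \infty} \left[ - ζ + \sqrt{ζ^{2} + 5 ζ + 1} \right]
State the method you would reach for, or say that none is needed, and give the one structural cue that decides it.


Method: conjugate multiplication — this difference gives up after one conjugate multiplication — the radical structure cancels against its conjugate.


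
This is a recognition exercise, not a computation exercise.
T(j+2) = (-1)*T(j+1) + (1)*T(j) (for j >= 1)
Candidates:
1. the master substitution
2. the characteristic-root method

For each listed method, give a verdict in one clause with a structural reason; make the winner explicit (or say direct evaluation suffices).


Best approach: the characteristic-root method — linear, homogeneous, constant coefficients: solutions of the form r^j exist — find the roots of the characteristic polynomial.
- the master substitution: this is shift-type recursion, outside the divide-and-conquer template.
- the characteristic-root method — a fit — the right tool for this form.


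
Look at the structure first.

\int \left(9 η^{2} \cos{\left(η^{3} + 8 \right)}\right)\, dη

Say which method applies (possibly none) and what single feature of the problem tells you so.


Diagnosis: u-substitution — the only nontrivial dependence routes through η^{3} + 8, whose derivative supplies the leftover factor up to a constant multiple — u = η^{3} + 8 flattens it.


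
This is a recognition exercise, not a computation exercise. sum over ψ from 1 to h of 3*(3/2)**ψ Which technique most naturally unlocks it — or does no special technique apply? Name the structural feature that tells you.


Diagnosis: the geometric series formula — each term is 3/2 times the previous one, so the geometric-series formula applies directly.


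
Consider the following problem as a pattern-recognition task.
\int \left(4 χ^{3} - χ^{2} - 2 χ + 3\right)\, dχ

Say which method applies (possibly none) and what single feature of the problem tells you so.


Technique: no special technique — the integrand is a sum of constant multiples of powers of χ — integrate term by term.


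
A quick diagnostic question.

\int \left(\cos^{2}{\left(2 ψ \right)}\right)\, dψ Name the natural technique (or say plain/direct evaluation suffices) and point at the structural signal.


Technique: a trigonometric identity — apply power reduction to \cos^{2}{\left(2 ψ \right)}; each application halves the trigonometric degree.


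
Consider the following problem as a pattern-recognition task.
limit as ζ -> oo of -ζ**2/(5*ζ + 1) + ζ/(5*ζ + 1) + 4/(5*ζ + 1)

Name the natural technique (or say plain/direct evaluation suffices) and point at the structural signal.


Technique: dominant-term comparison — divide by the highest power of ζ present: lower-order terms vanish and the dominant ratio remains. Viewed as a single quotient this is an ∞/∞ form — an at-infinity application of l'Hôpital's rule would also resolve it; comparing leading growth reads the answer without differentiating.


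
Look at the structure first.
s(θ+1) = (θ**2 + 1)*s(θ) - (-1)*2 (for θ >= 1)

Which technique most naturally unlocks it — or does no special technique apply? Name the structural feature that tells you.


Technique: a summation factor — with the index-dependent coefficient θ**2 + 1, dividing by the cumulative product turns the left side into a pure difference.


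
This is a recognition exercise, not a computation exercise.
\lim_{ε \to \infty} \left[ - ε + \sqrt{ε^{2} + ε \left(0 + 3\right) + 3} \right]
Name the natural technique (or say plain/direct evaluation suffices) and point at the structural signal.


Technique: conjugate multiplication — the difference \sqrt{ε^{2} + ε \left(0 + 3\right) + 3} - ε is an ∞ − ∞ stalemate; its conjugate partner breaks the tie.


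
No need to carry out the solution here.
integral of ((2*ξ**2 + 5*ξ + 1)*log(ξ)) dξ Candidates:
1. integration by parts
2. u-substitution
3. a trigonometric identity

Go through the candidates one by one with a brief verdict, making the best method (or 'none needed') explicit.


Diagnosis: integration by parts — log(ξ) blocks direct integration but differentiates to something rational — parts with the polynomial factor 2*ξ**2 + 5*ξ + 1 as dv.
- integration by parts — applicable, and directly so.
- u-substitution — no subexpression of the integrand pairs with its own derivative as a factor — individual terms may offer their own substitutions, but any change of variable covering the whole integral would have to be constructed from outside the expression.
- a trigonometric identity — there is no trigonometric structure at all — the integrand carries no sine or cosine to rewrite.


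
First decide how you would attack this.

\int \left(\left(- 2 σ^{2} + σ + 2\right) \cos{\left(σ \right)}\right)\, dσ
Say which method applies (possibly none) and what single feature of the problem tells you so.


Diagnosis: integration by parts — a polynomial factor - 2 σ^{2} + σ + 2 multiplies \cos{\left(σ \right)}; differentiating - 2 σ^{2} + σ + 2 lowers its degree while \cos{\left(σ \right)} integrates cleanly, so parts wins.


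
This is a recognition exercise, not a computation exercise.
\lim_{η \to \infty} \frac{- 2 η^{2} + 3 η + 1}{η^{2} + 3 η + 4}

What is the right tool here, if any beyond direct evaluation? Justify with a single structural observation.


Diagnosis: dominant-term comparison — growth-rate triage: the leading powers of η decide the limit, everything else is noise. Differentiating the expression as a single quotient would eventually settle it as well; matching dominant growth settles it immediately.


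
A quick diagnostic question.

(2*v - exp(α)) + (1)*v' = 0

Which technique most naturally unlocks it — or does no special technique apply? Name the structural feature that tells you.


Technique: a linear integrating factor — linear in the unknown with genuine forcing: multiply through by the exponential of the integrated coefficient and the left side closes into one derivative.


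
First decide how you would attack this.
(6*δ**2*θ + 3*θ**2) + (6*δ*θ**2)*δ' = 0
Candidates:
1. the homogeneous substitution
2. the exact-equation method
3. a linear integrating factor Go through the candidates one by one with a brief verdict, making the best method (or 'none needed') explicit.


Diagnosis: the exact-equation method — 6*δ**2*θ + 3*θ**2 and 6*δ*θ**2 pass the exactness check on the nose, so no integrating factor in θ or δ is needed at all.
- the homogeneous substitution: the slope is not a function of the ratio of the variables alone.
- the exact-equation method — yes — fits the structure here.
- a linear integrating factor — the unknown enters nonlinearly (through a power, a denominator, or a transcendental function), which the linear integrating-factor recipe cannot absorb as-is — any repair would come from a preliminary substitution, not the factor.


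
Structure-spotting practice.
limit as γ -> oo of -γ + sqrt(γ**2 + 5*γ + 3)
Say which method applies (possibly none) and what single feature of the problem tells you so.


Technique: conjugate multiplication — infinity minus infinity with a radical in play — multiply by the conjugate so the divergences of sqrt(γ**2 + 5*γ + 3) and γ annihilate.


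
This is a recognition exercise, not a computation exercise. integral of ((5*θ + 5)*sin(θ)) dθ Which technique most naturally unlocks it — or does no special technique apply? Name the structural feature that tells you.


Technique: integration by parts — differentiate 5*θ + 5, integrate sin(θ): each pass lowers the polynomial degree, so parts terminates.


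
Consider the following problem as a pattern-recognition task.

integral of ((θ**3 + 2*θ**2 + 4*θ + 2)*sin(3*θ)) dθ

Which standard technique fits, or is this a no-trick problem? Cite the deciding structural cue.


Best approach: integration by parts — differentiate θ**3 + 2*θ**2 + 4*θ + 2, integrate sin(3*θ): each pass lowers the polynomial degree, so parts terminates.


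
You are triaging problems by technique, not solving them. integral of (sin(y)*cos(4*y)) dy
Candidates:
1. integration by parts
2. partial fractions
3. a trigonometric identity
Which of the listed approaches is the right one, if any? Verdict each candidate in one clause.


Verdict: a trigonometric identity — apply product-to-sum to sin(y)*cos(4*y): two clean single-angle terms replace one awkward product.
- integration by parts — not the natural route: no polynomial-kernel product appears — a recursive parts reduction of the trigonometric product exists, but the identity rewrite is direct.
- partial fractions — the expression is not a ratio of polynomials that decomposes further.
- a trigonometric identity: yes — fits the structure here.


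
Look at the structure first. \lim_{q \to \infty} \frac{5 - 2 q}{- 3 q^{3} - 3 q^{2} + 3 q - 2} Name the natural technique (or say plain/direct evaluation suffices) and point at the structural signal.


Verdict: dominant-term comparison — growth-rate triage: the leading powers of q decide the limit, everything else is noise. l'Hôpital's at-infinity variant applies to the expression viewed as a single quotient; the leading-term comparison is the direct route.


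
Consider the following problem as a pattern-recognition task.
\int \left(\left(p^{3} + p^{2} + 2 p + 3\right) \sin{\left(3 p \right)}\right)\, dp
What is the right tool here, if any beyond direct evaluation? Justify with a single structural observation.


Verdict: integration by parts — differentiate p^{3} + p^{2} + 2 p + 3, integrate \sin{\left(3 p \right)}: each pass lowers the polynomial degree, so parts terminates.


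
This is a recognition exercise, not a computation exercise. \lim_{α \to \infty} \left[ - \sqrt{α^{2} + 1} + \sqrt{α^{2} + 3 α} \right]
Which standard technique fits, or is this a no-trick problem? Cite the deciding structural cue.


Method: conjugate multiplication — divergence minus divergence hides a finite answer — expose it by pairing \sqrt{α^{2} + 3 α} - \sqrt{α^{2} + 1} with its conjugate.


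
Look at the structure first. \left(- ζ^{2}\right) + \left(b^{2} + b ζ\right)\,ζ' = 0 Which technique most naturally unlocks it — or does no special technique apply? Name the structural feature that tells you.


Method: the homogeneous substitution — solved for the derivative, the right side is unchanged under scaling b and ζ together — it depends only on the ratio ζ/b, so substitute a single ratio variable. A Bernoulli substitution after rearrangement (possibly exchanging dependent and independent variable) is a fair alternative; the homogeneous route works on the equation as it stands.


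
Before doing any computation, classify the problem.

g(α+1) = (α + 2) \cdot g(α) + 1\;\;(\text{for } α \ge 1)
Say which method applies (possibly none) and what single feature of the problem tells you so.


Technique: a summation factor — the coefficient α + 2 drifts with the index, so no fixed root exists; normalizing by the cumulative product telescopes it.


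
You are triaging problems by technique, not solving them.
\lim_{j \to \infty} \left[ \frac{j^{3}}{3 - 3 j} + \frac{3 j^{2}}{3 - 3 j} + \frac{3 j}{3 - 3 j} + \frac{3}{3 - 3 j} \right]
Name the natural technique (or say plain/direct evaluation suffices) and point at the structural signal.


Best approach: dominant-term comparison — as j grows, only the highest-degree terms matter — compare leading terms and read the limit off. Differentiating the expression as a single quotient would eventually settle it as well; matching dominant growth settles it immediately.


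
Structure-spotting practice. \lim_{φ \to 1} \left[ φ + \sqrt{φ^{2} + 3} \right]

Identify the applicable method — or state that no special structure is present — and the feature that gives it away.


Technique: no special technique — no zero denominators, no indeterminate clash at 1 — substitute and read off the value.


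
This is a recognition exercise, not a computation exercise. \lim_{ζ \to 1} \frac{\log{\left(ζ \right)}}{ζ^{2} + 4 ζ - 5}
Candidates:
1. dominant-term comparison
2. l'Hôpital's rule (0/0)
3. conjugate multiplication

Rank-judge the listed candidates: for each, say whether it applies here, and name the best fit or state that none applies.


Diagnosis: l'Hôpital's rule (0/0) — the 0/0 form at 1 is the signature situation for l'Hôpital's rule. One could equally expand both pieces locally and compare leading terms; the rule does that in one stroke.
- dominant-term comparison: no dominant-degree comparison decides it.
- l'Hôpital's rule (0/0): a fit — the right tool for this form.
- conjugate multiplication: multiplying by a conjugate would not remove any indeterminacy here.


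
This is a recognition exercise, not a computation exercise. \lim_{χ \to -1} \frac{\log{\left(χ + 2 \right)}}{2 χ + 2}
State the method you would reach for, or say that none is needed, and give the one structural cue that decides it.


Technique: l'Hôpital's rule (0/0) — substituting -1 gives 0 over 0; differentiate top and bottom once and re-evaluate. Expanding numerator and denominator to first order gives the same value — the rule automates exactly that.


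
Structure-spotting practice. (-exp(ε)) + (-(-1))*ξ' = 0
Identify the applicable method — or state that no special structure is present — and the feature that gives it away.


Diagnosis: no special technique — solved for the derivative, no ξ appears — this is antidifferentiation in ε wearing ODE clothing.


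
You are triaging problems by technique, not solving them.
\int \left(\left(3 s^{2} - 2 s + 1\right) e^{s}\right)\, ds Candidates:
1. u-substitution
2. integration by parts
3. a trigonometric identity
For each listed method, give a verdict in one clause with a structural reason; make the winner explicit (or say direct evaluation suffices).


Diagnosis: integration by parts — 3 s^{2} - 2 s + 1 dies after finitely many derivatives while e^{s} cycles under integration — the tabular/parts setup.
- u-substitution: no subexpression of the integrand serves as a whole-integral substitution inner — individual terms may offer their own, but none carries its derivative as a factor of the full integrand; a working change of variable would have to be constructed from outside the expression.
- integration by parts: yes — fits the structure here.
- a trigonometric identity: there is no trigonometric structure at all — the integrand carries no sine or cosine to rewrite.


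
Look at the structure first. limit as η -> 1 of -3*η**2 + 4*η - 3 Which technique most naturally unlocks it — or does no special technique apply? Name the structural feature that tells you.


Technique: no special technique — the function is continuous at 1; evaluation is itself the limit, no machinery required.


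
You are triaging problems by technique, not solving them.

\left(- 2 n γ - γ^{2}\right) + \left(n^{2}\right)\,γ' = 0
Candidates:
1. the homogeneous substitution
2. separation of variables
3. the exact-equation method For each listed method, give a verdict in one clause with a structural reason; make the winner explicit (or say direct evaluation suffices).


Diagnosis: the homogeneous substitution — scaling n and γ together leaves the slope fixed — it depends only on γ/n, so substitute the ratio. This doubles as a Bernoulli equation in the unknown as written; the homogeneous route needs no setup at all.
- the homogeneous substitution: yes, a natural case for it.
- separation of variables: the two dependences are entangled, not a clean product of one-variable pieces.
- the exact-equation method — the mixed-partials test fails on this split — it is not an exact differential as presented.


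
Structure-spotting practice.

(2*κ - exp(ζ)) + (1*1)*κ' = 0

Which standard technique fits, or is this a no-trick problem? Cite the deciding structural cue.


Method: a linear integrating factor — linear in the unknown with genuine forcing: multiply through by the exponential of the integrated coefficient and the left side closes into one derivative.


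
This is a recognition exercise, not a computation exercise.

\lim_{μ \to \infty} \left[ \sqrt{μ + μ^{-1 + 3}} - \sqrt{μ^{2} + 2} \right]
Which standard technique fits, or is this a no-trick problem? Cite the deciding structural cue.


Method: conjugate multiplication — two divergent pieces with a minus sign between them and a radical in the mix: rationalize \sqrt{μ + μ^{-1 + 3}} - \sqrt{μ^{2} + 2} before any limit law applies.


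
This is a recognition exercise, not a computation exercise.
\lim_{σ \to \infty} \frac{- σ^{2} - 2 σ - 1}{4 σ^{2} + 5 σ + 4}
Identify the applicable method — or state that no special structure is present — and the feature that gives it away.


Method: dominant-term comparison — divide by the highest power of σ present: lower-order terms vanish and the dominant ratio remains. l'Hôpital's at-infinity variant applies to the expression viewed as a single quotient; the leading-term comparison is the direct route.


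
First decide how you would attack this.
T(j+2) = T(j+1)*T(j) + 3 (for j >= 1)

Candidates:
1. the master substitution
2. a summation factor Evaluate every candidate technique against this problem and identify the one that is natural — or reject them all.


Diagnosis: no special technique — the unknown enters the rule nonlinearly, not as a weighted sum — no linear method is even well-posed.
- the master substitution: there is no divide-the-index recursive argument.
- a summation factor: the recursion is nonlinear — outside the first-order linear family a summation factor addresses.


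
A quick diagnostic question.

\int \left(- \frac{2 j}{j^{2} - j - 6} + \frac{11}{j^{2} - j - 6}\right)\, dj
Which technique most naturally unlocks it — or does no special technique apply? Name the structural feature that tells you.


Verdict: partial fractions — j^{2} - j - 6 splits into linear pieces, so the quotient is a sum of simple fractions — decompose before integrating.


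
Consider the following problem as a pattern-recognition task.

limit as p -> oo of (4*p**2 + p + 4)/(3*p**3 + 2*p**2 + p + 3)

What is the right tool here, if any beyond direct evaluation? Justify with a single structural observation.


Verdict: dominant-term comparison — divide by the highest power of p present: lower-order terms vanish and the dominant ratio remains. Viewed as a single quotient this is an ∞/∞ form — an at-infinity application of l'Hôpital's rule would also resolve it; comparing leading growth reads the answer without differentiating.


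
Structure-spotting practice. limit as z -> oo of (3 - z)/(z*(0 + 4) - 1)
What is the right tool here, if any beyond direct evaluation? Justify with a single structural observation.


Best approach: dominant-term comparison — growth-rate triage: the leading powers of z decide the limit, everything else is noise. l'Hôpital's at-infinity variant applies to the expression viewed as a single quotient; the leading-term comparison is the direct route.


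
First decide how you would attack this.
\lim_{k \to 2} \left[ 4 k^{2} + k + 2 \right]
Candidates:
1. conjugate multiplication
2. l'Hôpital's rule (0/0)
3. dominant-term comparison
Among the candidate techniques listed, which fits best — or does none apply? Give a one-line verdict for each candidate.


Method: no special technique — nothing blocks direct substitution at 2: plug in and finish.
- conjugate multiplication — the conjugate move applies to radical differences, which this is not.
- l'Hôpital's rule (0/0): evaluation at the point is determinate, so the rule has nothing to repair.
- dominant-term comparison — this is not a rational comparison of growth rates at infinity.


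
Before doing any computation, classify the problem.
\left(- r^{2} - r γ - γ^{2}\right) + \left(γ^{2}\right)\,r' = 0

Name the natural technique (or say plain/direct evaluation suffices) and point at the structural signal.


Verdict: the homogeneous substitution — solved for the derivative, the right side is unchanged under scaling γ and r together — it depends only on the ratio r/γ, so substitute a single ratio variable.


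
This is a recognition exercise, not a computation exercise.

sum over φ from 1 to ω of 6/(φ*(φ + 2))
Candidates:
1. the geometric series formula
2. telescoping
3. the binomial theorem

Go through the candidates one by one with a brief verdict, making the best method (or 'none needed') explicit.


Diagnosis: telescoping — 6/(φ*(φ + 2)) is a collapsed telescope: expand it into simple fractions to see the cancellation.
- the geometric series formula: dividing successive terms gives an index-dependent quantity, not a constant.
- telescoping — yes — fits the structure here.
- the binomial theorem: the summand does not match any term pattern of an expanded binomial power.


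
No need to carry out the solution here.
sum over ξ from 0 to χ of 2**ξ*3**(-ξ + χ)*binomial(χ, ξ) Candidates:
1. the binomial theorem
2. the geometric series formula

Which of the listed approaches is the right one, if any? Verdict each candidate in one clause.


Verdict: the binomial theorem — binomial(χ, ξ) weighting matched powers of 2 and 3 is the expanded form of (2 + 3)^χ — fold it back up.
- the binomial theorem: yes — fits the structure here.
- the geometric series formula: the term-to-term ratio changes with the index, so the geometric formula cannot close it.


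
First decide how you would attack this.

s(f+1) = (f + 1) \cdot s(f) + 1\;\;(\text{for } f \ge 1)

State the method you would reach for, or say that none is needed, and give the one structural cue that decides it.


Technique: a summation factor — one step of memory with a weight f + 1 that changes as the index grows — the summation-factor construction is built for this.


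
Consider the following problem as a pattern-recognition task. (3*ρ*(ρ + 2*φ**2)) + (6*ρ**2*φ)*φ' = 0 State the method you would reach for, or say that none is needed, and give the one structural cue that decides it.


Technique: the exact-equation method — the cross partial derivatives of 3*ρ*(ρ + 2*φ**2) and 6*ρ**2*φ agree, so the left side is the total differential of one potential in ρ and φ.


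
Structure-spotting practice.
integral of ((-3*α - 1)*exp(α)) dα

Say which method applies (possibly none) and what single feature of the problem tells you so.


Verdict: integration by parts — the integrand splits as -3*α - 1 times exp(α) — repeatedly differentiating the polynomial part kills it, which is the parts ladder.


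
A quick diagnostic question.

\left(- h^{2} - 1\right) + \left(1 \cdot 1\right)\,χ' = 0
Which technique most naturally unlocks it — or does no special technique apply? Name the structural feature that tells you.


Technique: no special technique — the slope is a pure function of h; integrate both sides and be done.


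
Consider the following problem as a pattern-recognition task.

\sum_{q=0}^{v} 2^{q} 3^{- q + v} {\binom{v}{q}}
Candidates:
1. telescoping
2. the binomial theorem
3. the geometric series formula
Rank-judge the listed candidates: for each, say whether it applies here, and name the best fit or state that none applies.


Technique: the binomial theorem — binomial coefficients against complementary powers of 2 and 3: recognize the binomial expansion and resum.
- telescoping — the summand is not presented as a shifted difference — a telescoping rewrite may exist, but the displayed structure does not offer one.
- the binomial theorem: applicable, and directly so.
- the geometric series formula — the term-to-term ratio drifts with the index — the one thing the geometric formula cannot absorb.


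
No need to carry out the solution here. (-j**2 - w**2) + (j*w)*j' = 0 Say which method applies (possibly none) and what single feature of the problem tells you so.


Verdict: the homogeneous substitution — solved for the derivative, the right side is unchanged under scaling w and j together — it depends only on the ratio j/w, so substitute a single ratio variable. This doubles as a Bernoulli equation in the unknown as written; the homogeneous route needs no setup at all.


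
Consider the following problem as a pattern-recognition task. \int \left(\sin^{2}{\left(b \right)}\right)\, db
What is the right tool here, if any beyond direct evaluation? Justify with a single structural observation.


Diagnosis: a trigonometric identity — even powers like \sin^{2}{\left(b \right)} never integrate directly; the half-angle identity lowers the degree first.


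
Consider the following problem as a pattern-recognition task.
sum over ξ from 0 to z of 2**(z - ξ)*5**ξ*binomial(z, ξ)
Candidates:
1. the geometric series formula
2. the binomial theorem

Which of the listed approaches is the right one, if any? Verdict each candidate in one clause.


Method: the binomial theorem — the summand is term ξ of a binomial expansion in 5 and 2; the whole sum is a single power.
- the geometric series formula — no single multiplier carries one term to the next throughout the sum.
- the binomial theorem: yes, a natural case for it.


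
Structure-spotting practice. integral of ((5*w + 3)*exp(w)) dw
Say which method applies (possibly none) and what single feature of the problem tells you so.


Diagnosis: integration by parts — a polynomial factor 5*w + 3 multiplies exp(w); differentiating 5*w + 3 lowers its degree while exp(w) integrates cleanly, so parts wins.


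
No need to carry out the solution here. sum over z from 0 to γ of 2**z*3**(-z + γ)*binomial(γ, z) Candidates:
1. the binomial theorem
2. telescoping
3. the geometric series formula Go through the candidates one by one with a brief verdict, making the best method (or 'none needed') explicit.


Method: the binomial theorem — the summand is term z of a binomial expansion in 2 and 3; the whole sum is a single power.
- the binomial theorem — a fit — the right tool for this form.
- telescoping — neither a shifted-difference shape nor integer-spaced poles are present.
- the geometric series formula: the term-to-term ratio drifts with the index — the one thing the geometric formula cannot absorb.


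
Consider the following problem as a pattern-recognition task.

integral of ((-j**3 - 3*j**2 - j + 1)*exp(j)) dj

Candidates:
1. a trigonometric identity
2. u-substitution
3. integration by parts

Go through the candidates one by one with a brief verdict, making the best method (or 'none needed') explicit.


Best approach: integration by parts — a polynomial factor -j**3 - 3*j**2 - j + 1 multiplies exp(j); differentiating -j**3 - 3*j**2 - j + 1 lowers its degree while exp(j) integrates cleanly, so parts wins.
- a trigonometric identity — with no trigonometric functions present, identity rewriting has no target.
- u-substitution — no subexpression of the integrand pairs with its own derivative as a factor — individual terms may offer their own substitutions, but any change of variable covering the whole integral would have to be constructed from outside the expression.
- integration by parts — applies; the problem has the shape this method handles.


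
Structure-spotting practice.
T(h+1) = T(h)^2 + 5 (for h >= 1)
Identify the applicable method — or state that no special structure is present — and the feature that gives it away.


Best approach: no special technique — nonlinear feedback in the recursion rules out every root- or factor-based technique.


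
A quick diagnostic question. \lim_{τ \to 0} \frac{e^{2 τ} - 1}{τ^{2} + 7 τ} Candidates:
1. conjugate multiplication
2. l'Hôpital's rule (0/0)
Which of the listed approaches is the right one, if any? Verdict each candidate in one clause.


Diagnosis: l'Hôpital's rule (0/0) — both numerator and denominator vanish at 0: the genuine 0/0 indeterminate that l'Hôpital exists for. One could equally expand both pieces locally and compare leading terms; the rule does that in one stroke.
- conjugate multiplication — rationalization has no target — no divergent radical difference appears.
- l'Hôpital's rule (0/0): applicable, and directly so.


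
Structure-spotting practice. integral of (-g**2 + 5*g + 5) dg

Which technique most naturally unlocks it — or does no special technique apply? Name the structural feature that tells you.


Verdict: no special technique — nothing composite, nothing rational, nothing trigonometric — each constant-multiple power of g integrates by the power rule alone.


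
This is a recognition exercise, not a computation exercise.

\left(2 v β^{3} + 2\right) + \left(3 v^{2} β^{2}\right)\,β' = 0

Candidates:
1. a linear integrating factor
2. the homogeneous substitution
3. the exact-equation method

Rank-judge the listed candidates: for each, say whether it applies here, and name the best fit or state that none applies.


Best approach: the exact-equation method — check exactness first: here it holds (2 v β^{3} + 2, 3 v^{2} β^{2} have matching cross partials), so no integrating factor is needed.
- a linear integrating factor: the unknown enters nonlinearly (through a power, a denominator, or a transcendental function), which the linear integrating-factor recipe cannot absorb as-is — any repair would come from a preliminary substitution, not the factor.
- the homogeneous substitution — the slope does not depend on the ratio of the variables alone.
- the exact-equation method: applies; the problem has the shape this method handles.


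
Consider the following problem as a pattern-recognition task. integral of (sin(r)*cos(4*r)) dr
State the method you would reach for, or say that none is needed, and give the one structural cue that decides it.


Verdict: a trigonometric identity — apply product-to-sum to sin(r)*cos(4*r): two clean single-angle terms replace one awkward product.


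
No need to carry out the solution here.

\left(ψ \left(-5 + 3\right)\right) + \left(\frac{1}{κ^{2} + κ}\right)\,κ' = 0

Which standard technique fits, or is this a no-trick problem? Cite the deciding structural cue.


Diagnosis: separation of variables — separating collects all κ-dependence with the derivative and leaves all ψ-dependence opposite: variables separate. A Bernoulli substitution applies to this equation as given; separation takes the same equation in its displayed form.
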